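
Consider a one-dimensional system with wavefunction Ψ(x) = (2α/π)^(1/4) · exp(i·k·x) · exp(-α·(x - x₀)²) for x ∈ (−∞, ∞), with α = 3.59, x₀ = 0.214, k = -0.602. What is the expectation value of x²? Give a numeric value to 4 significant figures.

⟨x²⟩ = ∫ x²·|Ψ|² dx (integrals over the domain).
Gaussian moments (u = x − x₀): ∫u^(2j)·e^(−2αu²) du = (2j−1)!!/(4α)^j · √(π/(2α)), odd powers integrate to 0; here √(π/(2α)) = 0.66147.
⟨x²⟩ = 0.11543.

0.1154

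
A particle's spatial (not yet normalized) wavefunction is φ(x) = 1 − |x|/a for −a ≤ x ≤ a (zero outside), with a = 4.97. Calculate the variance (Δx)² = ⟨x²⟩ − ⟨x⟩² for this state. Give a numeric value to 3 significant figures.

Compute ⟨x⟩ and ⟨x²⟩ separately, then (Δx)² = ⟨x²⟩ − ⟨x⟩².
φ is even, so ∫ over [−a, a] = 2∫₀ᵃ with φ = 1 − x/a there: ∫₀ᵃ (1 − x/a)² dx = a/3, ∫₀ᵃ x²(1 − x/a)² dx = a³/30, ∫₀ᵃ x⁴(1 − x/a)² dx = a⁵/105.
Normalization: ∫|φ|² dx = 3.3133.
⟨x⟩ = 0.0000 and ⟨x²⟩ = 2.4701.
(Δx)² = 2.4701 − (0.0000)² = 2.4701.

2.47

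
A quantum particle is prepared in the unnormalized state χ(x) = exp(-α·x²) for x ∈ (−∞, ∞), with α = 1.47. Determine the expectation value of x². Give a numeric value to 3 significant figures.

0.170

⟨x²⟩ = ∫ x²·|χ|² dx / ∫|χ|² dx (integrals over the domain).
Gaussian moments: ∫x^(2j)·e^(−2αx²) dx = (2j−1)!!/(4α)^j · √(π/(2α)), odd powers integrate to 0; here √(π/(2α)) = 1.0337.
State is unnormalized: ∫|χ|² dx = 1.0337, and ∫χ*·x²·χ dx = 0.17580, so ⟨x²⟩ = 0.17580 / 1.0337.
⟨x²⟩ = 0.17007.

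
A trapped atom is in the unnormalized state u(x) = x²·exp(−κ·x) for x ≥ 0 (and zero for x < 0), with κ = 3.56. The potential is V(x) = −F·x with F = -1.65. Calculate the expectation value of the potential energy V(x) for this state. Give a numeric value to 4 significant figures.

⟨V⟩ = ∫ V(x)·|u|² dx / ∫|u|² dx.
Every integrand reduces to terms xʲ·e^(−2κx) on [0, ∞); use ∫₀^∞ xʲ·e^(−2κx) dx = j!/(2κ)^(j+1).
State is unnormalized: ∫|u|² dx = 0.0013116, and ∫u*·V(x)·u dx = 0.0015198, so ⟨V⟩ = 0.0015198 / 0.0013116.
⟨V⟩ = 1.1587.

1.159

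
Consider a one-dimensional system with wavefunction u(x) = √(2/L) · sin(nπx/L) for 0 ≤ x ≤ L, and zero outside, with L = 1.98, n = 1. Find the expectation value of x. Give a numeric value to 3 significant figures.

⟨x⟩ = ∫ x·|u|² dx (integrals over the domain).
With sin²θ = (1 − cos2θ)/2 on 0 ≤ x ≤ L: ∫sin²(nπx/L) dx = L/2, ∫x·sin²(nπx/L) dx = L²/4, ∫x²·sin²(nπx/L) dx = L³·(1/6 − 1/(4n²π²)); higher powers xᵏ the same way, integrating xᵏ·cos(2nπx/L) by parts.
⟨x⟩ = 0.99000.

0.990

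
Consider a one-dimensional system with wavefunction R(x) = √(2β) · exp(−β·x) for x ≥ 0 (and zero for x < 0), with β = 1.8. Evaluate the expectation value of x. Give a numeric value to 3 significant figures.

⟨x⟩ = ∫ x·|R|² dx (integrals over the domain).
Every integrand reduces to terms xʲ·e^(−2βx) on [0, ∞); use ∫₀^∞ xʲ·e^(−2βx) dx = j!/(2β)^(j+1).
⟨x⟩ = 0.27778.

0.278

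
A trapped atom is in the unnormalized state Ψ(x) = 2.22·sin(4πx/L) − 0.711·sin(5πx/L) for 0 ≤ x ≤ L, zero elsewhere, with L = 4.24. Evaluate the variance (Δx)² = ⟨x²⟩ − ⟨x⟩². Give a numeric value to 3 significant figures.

Compute ⟨x⟩ and ⟨x²⟩ separately, then (Δx)² = ⟨x²⟩ − ⟨x⟩².
On 0 ≤ x ≤ L (j ≠ l): ∫sin²(jπx/L) dx = L/2, ∫sin(jπx/L)·sin(lπx/L) dx = 0; diagonal moments ∫x·sin²(jπx/L) dx = L²/4, ∫x²·sin²(jπx/L) dx = L³·(1/6 − 1/(4j²π²)); cross terms ∫x·sin(jπx/L)·sin(lπx/L) dx = 0 for j + l even and −4jlL²/(π²(j² − l²)²) for j + l odd, ∫x²·sin(jπx/L)·sin(lπx/L) dx = (−1)^(j+l)·4jlL³/(π²(j² − l²)²); higher powers the same way via product-to-sum and parts.
Normalization: ∫|Ψ|² dx = 11.520.
⟨x⟩ = 2.6130 and ⟨x²⟩ = 8.0278.
(Δx)² = 8.0278 − (2.6130)² = 1.2001.

1.20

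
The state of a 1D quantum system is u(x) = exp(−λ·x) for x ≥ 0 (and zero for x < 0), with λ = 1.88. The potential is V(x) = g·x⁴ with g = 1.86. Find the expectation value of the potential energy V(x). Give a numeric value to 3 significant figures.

⟨V⟩ = ∫ V(x)·|u|² dx / ∫|u|² dx.
Every integrand reduces to terms xʲ·e^(−2λx) on [0, ∞); use ∫₀^∞ xʲ·e^(−2λx) dx = j!/(2λ)^(j+1).
State is unnormalized: ∫|u|² dx = 0.26596, and ∫u*·V(x)·u dx = 0.059400, so ⟨V⟩ = 0.059400 / 0.26596.
⟨V⟩ = 0.22334.

0.223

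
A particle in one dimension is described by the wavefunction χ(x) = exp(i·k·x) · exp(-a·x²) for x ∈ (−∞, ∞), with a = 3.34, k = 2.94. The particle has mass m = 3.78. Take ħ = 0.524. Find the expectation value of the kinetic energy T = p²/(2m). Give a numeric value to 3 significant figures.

0.435

T = −(ħ²/2m) d²/dx², so ⟨T⟩ = −(ħ²/2m) ∫ χ*·χ'' dx / ∫|χ|² dx; with m = 3.78.
Gaussian moments: ∫x^(2j)·e^(−2ax²) dx = (2j−1)!!/(4a)^j · √(π/(2a)), odd powers integrate to 0; here √(π/(2a)) = 0.68578. Derivatives: χ′ = (ik − 2ax)·χ, χ″ = ((ik − 2ax)² − 2a)·χ; the odd-in-x pieces drop out.
State is unnormalized: ∫|χ|² dx = 0.68578, and ∫χ*·(−ħ²/2m · χ'') dx = 0.29848, so ⟨T⟩ = 0.29848 / 0.68578.
⟨T⟩ = 0.43524.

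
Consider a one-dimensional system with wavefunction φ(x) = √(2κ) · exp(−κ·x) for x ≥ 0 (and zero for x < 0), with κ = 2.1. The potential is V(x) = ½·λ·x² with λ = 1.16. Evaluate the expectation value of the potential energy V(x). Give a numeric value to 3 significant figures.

0.0658

⟨V⟩ = ∫ V(x)·|φ|² dx.
Every integrand reduces to terms xʲ·e^(−2κx) on [0, ∞); use ∫₀^∞ xʲ·e^(−2κx) dx = j!/(2κ)^(j+1).
⟨V⟩ = 0.065760.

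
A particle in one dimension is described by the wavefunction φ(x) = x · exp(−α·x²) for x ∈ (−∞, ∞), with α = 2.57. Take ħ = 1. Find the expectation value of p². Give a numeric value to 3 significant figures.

7.71

p² φ = −ħ² d²φ/dx²; ⟨p²⟩ = −ħ² ∫ φ*·φ'' dx / ∫|φ|² dx.
Expand each integrand as polynomial × e^(−2αx²) and use ∫x^(2j)·e^(−2αx²) dx = (2j−1)!!/(4α)^j · √(π/(2α)), odd powers → 0; here √(π/(2α)) = 0.78180. Differentiate with the product rule, d/dx e^(−αx²) = −2αx·e^(−αx²).
State is unnormalized: ∫|φ|² dx = 0.076050, and ∫φ*·(−ħ² φ'') dx = 0.58635, so ⟨p²⟩ = 0.58635 / 0.076050.
⟨p²⟩ = 7.7100.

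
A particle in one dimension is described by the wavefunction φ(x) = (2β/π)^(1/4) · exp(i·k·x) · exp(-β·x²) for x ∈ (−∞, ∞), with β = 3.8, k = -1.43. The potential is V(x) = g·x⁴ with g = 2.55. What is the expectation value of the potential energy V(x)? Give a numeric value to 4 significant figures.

0.03311

⟨V⟩ = ∫ V(x)·|φ|² dx.
Gaussian moments: ∫x^(2j)·e^(−2βx²) dx = (2j−1)!!/(4β)^j · √(π/(2β)), odd powers integrate to 0; here √(π/(2β)) = 0.64294.
⟨V⟩ = 0.033111.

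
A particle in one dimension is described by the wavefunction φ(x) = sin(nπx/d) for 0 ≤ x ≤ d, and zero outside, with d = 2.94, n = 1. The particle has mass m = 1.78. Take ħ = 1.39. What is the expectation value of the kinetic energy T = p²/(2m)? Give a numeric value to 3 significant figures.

T = −(ħ²/2m) d²/dx², so ⟨T⟩ = −(ħ²/2m) ∫ φ*·φ'' dx / ∫|φ|² dx; with m = 1.78.
d/dx sin(nπx/d) = (nπ/d)·cos(nπx/d) and d²/dx² sin(nπx/d) = −(nπ/d)²·sin(nπx/d); on 0 ≤ x ≤ d, ∫sin²(nπx/d) dx = d/2 and ∫sin(nπx/d)·cos(nπx/d) dx = 0.
State is unnormalized: ∫|φ|² dx = 1.4700, and ∫φ*·(−ħ²/2m · φ'') dx = 0.91097, so ⟨T⟩ = 0.91097 / 1.4700.
⟨T⟩ = 0.61970.

0.620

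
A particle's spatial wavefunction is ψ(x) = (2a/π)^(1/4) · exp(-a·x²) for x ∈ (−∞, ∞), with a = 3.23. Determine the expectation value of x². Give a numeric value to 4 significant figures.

0.07740

⟨x²⟩ = ∫ x²·|ψ|² dx (integrals over the domain).
Gaussian moments: ∫x^(2j)·e^(−2ax²) dx = (2j−1)!!/(4a)^j · √(π/(2a)), odd powers integrate to 0; here √(π/(2a)) = 0.69736.
⟨x²⟩ = 0.077399.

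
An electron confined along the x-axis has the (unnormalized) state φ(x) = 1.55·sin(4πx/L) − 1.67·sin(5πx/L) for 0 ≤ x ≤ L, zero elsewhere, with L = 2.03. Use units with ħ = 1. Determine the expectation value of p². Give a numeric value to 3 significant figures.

49.9

p² φ = −ħ² d²φ/dx²; ⟨p²⟩ = −ħ² ∫ φ*·φ'' dx / ∫|φ|² dx.
d²/dx² sin(jπx/L) = −(jπ/L)²·sin(jπx/L); on 0 ≤ x ≤ L, ∫sin²(jπx/L) dx = L/2 and ∫sin(jπx/L)·sin(lπx/L) dx = 0 for j ≠ l, so only diagonal terms survive in ∫|φ|² and ∫φ·φ″; ∫φ·φ′ dx = [φ²/2] between the walls = 0.
State is unnormalized: ∫|φ|² dx = 5.2693, and ∫φ*·(−ħ² φ'') dx = 262.94, so ⟨p²⟩ = 262.94 / 5.2693.
⟨p²⟩ = 49.900.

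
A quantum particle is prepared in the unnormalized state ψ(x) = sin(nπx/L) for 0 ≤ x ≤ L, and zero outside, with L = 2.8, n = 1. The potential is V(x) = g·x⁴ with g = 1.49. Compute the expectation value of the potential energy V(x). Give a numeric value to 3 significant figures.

⟨V⟩ = ∫ V(x)·|ψ|² dx / ∫|ψ|² dx.
With sin²θ = (1 − cos2θ)/2 on 0 ≤ x ≤ L: ∫sin²(nπx/L) dx = L/2, ∫x·sin²(nπx/L) dx = L²/4, ∫x²·sin²(nπx/L) dx = L³·(1/6 − 1/(4n²π²)); higher powers xᵏ the same way, integrating xᵏ·cos(2nπx/L) by parts.
State is unnormalized: ∫|ψ|² dx = 1.4000, and ∫ψ*·V(x)·ψ dx = 14.627, so ⟨V⟩ = 14.627 / 1.4000.
⟨V⟩ = 10.448.

10.4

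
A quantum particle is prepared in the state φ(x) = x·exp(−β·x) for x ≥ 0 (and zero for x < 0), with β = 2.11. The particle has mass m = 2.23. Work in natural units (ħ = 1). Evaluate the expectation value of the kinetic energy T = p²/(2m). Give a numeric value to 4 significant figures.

0.9982

T = −(ħ²/2m) d²/dx², so ⟨T⟩ = −(ħ²/2m) ∫ φ*·φ'' dx / ∫|φ|² dx; with m = 2.23.
Differentiate x·exp(−β·x) with the product rule; every integrand then reduces to terms xʲ·e^(−2βx) on [0, ∞), with ∫₀^∞ xʲ·e^(−2βx) dx = j!/(2β)^(j+1).
State is unnormalized: ∫|φ|² dx = 0.026613, and ∫φ*·(−ħ²/2m · φ'') dx = 0.026566, so ⟨T⟩ = 0.026566 / 0.026613.
⟨T⟩ = 0.99823.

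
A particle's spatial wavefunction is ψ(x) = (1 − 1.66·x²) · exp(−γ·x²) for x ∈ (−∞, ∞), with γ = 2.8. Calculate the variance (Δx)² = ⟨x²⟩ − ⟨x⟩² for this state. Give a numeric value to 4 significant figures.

0.05108

Compute ⟨x⟩ and ⟨x²⟩ separately, then (Δx)² = ⟨x²⟩ − ⟨x⟩².
Expand each integrand as polynomial × e^(−2γx²) and use ∫x^(2j)·e^(−2γx²) dx = (2j−1)!!/(4γ)^j · √(π/(2γ)), odd powers → 0; here √(π/(2γ)) = 0.74900.
Normalization: ∫|ψ|² dx = 0.57633.
⟨x⟩ = 0.0000 and ⟨x²⟩ = 0.051082.
(Δx)² = 0.051082 − (0.0000)² = 0.051082.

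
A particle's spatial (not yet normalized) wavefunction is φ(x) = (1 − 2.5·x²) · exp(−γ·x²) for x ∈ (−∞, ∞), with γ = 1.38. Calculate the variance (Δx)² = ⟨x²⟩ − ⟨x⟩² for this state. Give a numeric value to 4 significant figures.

Compute ⟨x⟩ and ⟨x²⟩ separately, then (Δx)² = ⟨x²⟩ − ⟨x⟩².
Expand each integrand as polynomial × e^(−2γx²) and use ∫x^(2j)·e^(−2γx²) dx = (2j−1)!!/(4γ)^j · √(π/(2γ)), odd powers → 0; here √(π/(2γ)) = 1.0669.
Normalization: ∫|φ|² dx = 0.75702.
⟨x⟩ = 0.0000 and ⟨x²⟩ = 0.34707.
(Δx)² = 0.34707 − (0.0000)² = 0.34707.

0.3471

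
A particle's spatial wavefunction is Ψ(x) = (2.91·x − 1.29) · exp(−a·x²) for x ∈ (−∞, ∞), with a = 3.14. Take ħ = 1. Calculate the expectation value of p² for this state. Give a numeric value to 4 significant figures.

p² Ψ = −ħ² d²Ψ/dx²; ⟨p²⟩ = −ħ² ∫ Ψ*·Ψ'' dx / ∫|Ψ|² dx.
Expand each integrand as polynomial × e^(−2ax²) and use ∫x^(2j)·e^(−2ax²) dx = (2j−1)!!/(4a)^j · √(π/(2a)), odd powers → 0; here √(π/(2a)) = 0.70729. Differentiate with the product rule, d/dx e^(−ax²) = −2ax·e^(−ax²).
State is unnormalized: ∫|Ψ|² dx = 1.6539, and ∫Ψ*·(−ħ² Ψ'') dx = 8.1878, so ⟨p²⟩ = 8.1878 / 1.6539.
⟨p²⟩ = 4.9507.

4.951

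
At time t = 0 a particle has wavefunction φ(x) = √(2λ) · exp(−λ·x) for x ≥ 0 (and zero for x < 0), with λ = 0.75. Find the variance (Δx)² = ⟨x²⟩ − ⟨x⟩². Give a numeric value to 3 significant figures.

Compute ⟨x⟩ and ⟨x²⟩ separately, then (Δx)² = ⟨x²⟩ − ⟨x⟩².
Every integrand reduces to terms xʲ·e^(−2λx) on [0, ∞); use ∫₀^∞ xʲ·e^(−2λx) dx = j!/(2λ)^(j+1).
⟨x⟩ = 0.66667 and ⟨x²⟩ = 0.88889.
(Δx)² = 0.88889 − (0.66667)² = 0.44444.

0.444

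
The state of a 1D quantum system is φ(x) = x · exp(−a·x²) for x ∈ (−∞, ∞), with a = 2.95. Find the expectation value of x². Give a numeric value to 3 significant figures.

0.254

⟨x²⟩ = ∫ x²·|φ|² dx / ∫|φ|² dx (integrals over the domain).
Expand each integrand as polynomial × e^(−2ax²) and use ∫x^(2j)·e^(−2ax²) dx = (2j−1)!!/(4a)^j · √(π/(2a)), odd powers → 0; here √(π/(2a)) = 0.72971.
State is unnormalized: ∫|φ|² dx = 0.061840, and ∫φ*·x²·φ dx = 0.015722, so ⟨x²⟩ = 0.015722 / 0.061840.
⟨x²⟩ = 0.25424.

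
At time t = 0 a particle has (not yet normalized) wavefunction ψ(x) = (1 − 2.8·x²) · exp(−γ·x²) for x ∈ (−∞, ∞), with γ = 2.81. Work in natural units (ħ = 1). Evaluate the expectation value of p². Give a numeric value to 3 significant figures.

p² ψ = −ħ² d²ψ/dx²; ⟨p²⟩ = −ħ² ∫ ψ*·ψ'' dx / ∫|ψ|² dx.
Expand each integrand as polynomial × e^(−2γx²) and use ∫x^(2j)·e^(−2γx²) dx = (2j−1)!!/(4γ)^j · √(π/(2γ)), odd powers → 0; here √(π/(2γ)) = 0.74766. Differentiate with the product rule, d/dx e^(−γx²) = −2γx·e^(−γx²).
State is unnormalized: ∫|ψ|² dx = 0.51435, and ∫ψ*·(−ħ² ψ'') dx = 4.0603, so ⟨p²⟩ = 4.0603 / 0.51435.
⟨p²⟩ = 7.8940.

7.89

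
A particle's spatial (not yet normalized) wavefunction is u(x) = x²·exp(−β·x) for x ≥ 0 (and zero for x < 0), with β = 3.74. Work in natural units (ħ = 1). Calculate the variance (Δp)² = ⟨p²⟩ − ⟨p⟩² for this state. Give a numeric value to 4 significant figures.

Compute ⟨p⟩ and ⟨p²⟩ separately; (Δp)² = ⟨p²⟩ − ⟨p⟩².
Differentiate x²·exp(−β·x) with the product rule; every integrand then reduces to terms xʲ·e^(−2βx) on [0, ∞), with ∫₀^∞ xʲ·e^(−2βx) dx = j!/(2β)^(j+1).
Normalization: ∫|u|² dx = 0.0010250.
⟨p⟩ = 0.0000 and ⟨p²⟩ = 4.6625.
(Δp)² = 4.6625 − (0.0000)² = 4.6625.

4.663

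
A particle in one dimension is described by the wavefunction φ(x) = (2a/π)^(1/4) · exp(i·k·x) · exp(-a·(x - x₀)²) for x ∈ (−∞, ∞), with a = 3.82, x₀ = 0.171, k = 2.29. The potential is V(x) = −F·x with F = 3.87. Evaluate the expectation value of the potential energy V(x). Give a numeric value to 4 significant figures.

-0.6618

⟨V⟩ = ∫ V(x)·|φ|² dx.
Gaussian moments (u = x − x₀): ∫u^(2j)·e^(−2au²) du = (2j−1)!!/(4a)^j · √(π/(2a)), odd powers integrate to 0; here √(π/(2a)) = 0.64125.
⟨V⟩ = -0.66177.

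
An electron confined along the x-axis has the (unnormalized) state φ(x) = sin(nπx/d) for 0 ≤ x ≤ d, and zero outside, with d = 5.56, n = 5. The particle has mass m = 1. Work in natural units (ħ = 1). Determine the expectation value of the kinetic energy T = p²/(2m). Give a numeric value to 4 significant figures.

T = −(ħ²/2m) d²/dx², so ⟨T⟩ = −(ħ²/2m) ∫ φ*·φ'' dx / ∫|φ|² dx; with m = 1.
d/dx sin(nπx/d) = (nπ/d)·cos(nπx/d) and d²/dx² sin(nπx/d) = −(nπ/d)²·sin(nπx/d); on 0 ≤ x ≤ d, ∫sin²(nπx/d) dx = d/2 and ∫sin(nπx/d)·cos(nπx/d) dx = 0.
State is unnormalized: ∫|φ|² dx = 2.7800, and ∫φ*·(−ħ²/2m · φ'') dx = 11.094, so ⟨T⟩ = 11.094 / 2.7800.
⟨T⟩ = 3.9908.

3.991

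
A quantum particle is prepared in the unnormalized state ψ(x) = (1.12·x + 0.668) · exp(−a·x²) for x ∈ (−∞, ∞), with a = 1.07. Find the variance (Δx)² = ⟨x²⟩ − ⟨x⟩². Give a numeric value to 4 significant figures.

0.1953

Compute ⟨x⟩ and ⟨x²⟩ separately, then (Δx)² = ⟨x²⟩ − ⟨x⟩².
Expand each integrand as polynomial × e^(−2ax²) and use ∫x^(2j)·e^(−2ax²) dx = (2j−1)!!/(4a)^j · √(π/(2a)), odd powers → 0; here √(π/(2a)) = 1.2116.
Normalization: ∫|ψ|² dx = 0.89576.
⟨x⟩ = 0.47288 and ⟨x²⟩ = 0.41889.
(Δx)² = 0.41889 − (0.47288)² = 0.19527.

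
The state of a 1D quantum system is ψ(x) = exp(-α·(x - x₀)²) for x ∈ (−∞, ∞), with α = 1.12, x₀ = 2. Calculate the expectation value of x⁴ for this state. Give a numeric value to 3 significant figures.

⟨x⁴⟩ = ∫ x⁴·|ψ|² dx / ∫|ψ|² dx (integrals over the domain).
Gaussian moments (u = x − x₀): ∫u^(2j)·e^(−2αu²) du = (2j−1)!!/(4α)^j · √(π/(2α)), odd powers integrate to 0; here √(π/(2α)) = 1.1843.
State is unnormalized: ∫|ψ|² dx = 1.1843, and ∫ψ*·x⁴·ψ dx = 25.470, so ⟨x⁴⟩ = 25.470 / 1.1843.
⟨x⁴⟩ = 21.507.

21.5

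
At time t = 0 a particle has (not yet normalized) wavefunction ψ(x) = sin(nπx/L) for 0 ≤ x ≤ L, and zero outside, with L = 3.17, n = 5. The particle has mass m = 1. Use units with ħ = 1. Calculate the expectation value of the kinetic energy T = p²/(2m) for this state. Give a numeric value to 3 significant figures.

12.3

T = −(ħ²/2m) d²/dx², so ⟨T⟩ = −(ħ²/2m) ∫ ψ*·ψ'' dx / ∫|ψ|² dx; with m = 1.
d/dx sin(nπx/L) = (nπ/L)·cos(nπx/L) and d²/dx² sin(nπx/L) = −(nπ/L)²·sin(nπx/L); on 0 ≤ x ≤ L, ∫sin²(nπx/L) dx = L/2 and ∫sin(nπx/L)·cos(nπx/L) dx = 0.
State is unnormalized: ∫|ψ|² dx = 1.5850, and ∫ψ*·(−ħ²/2m · ψ'') dx = 19.459, so ⟨T⟩ = 19.459 / 1.5850.
⟨T⟩ = 12.277.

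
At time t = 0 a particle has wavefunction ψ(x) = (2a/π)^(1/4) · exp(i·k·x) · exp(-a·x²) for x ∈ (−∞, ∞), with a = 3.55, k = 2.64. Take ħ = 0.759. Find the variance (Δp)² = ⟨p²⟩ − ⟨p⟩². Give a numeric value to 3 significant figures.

Compute ⟨p⟩ and ⟨p²⟩ separately; (Δp)² = ⟨p²⟩ − ⟨p⟩².
Gaussian moments: ∫x^(2j)·e^(−2ax²) dx = (2j−1)!!/(4a)^j · √(π/(2a)), odd powers integrate to 0; here √(π/(2a)) = 0.66519. Derivatives: ψ′ = (ik − 2ax)·ψ, ψ″ = ((ik − 2ax)² − 2a)·ψ; the odd-in-x pieces drop out.
⟨p⟩ = 2.0038 and ⟨p²⟩ = 6.0601.
(Δp)² = 6.0601 − (2.0038)² = 2.0451.

2.05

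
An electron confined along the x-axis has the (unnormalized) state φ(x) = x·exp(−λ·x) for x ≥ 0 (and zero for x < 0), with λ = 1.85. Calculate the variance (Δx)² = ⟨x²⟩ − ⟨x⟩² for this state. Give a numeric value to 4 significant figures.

0.2191

Compute ⟨x⟩ and ⟨x²⟩ separately, then (Δx)² = ⟨x²⟩ − ⟨x⟩².
Every integrand reduces to terms xʲ·e^(−2λx) on [0, ∞); use ∫₀^∞ xʲ·e^(−2λx) dx = j!/(2λ)^(j+1).
Normalization: ∫|φ|² dx = 0.039484.
⟨x⟩ = 0.81081 and ⟨x²⟩ = 0.87655.
(Δx)² = 0.87655 − (0.81081)² = 0.21914.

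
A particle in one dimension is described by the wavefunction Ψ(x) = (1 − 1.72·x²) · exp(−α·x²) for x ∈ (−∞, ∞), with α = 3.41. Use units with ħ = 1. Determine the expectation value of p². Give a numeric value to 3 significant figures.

5.84

p² Ψ = −ħ² d²Ψ/dx²; ⟨p²⟩ = −ħ² ∫ Ψ*·Ψ'' dx / ∫|Ψ|² dx.
Expand each integrand as polynomial × e^(−2αx²) and use ∫x^(2j)·e^(−2αx²) dx = (2j−1)!!/(4α)^j · √(π/(2α)), odd powers → 0; here √(π/(2α)) = 0.67871. Differentiate with the product rule, d/dx e^(−αx²) = −2αx·e^(−αx²).
State is unnormalized: ∫|Ψ|² dx = 0.53991, and ∫Ψ*·(−ħ² Ψ'') dx = 3.1557, so ⟨p²⟩ = 3.1557 / 0.53991.
⟨p²⟩ = 5.8448.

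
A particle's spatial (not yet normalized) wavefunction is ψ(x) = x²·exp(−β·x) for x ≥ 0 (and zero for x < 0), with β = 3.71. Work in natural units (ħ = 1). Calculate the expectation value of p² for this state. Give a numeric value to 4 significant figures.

4.588

p² ψ = −ħ² d²ψ/dx²; ⟨p²⟩ = −ħ² ∫ ψ*·ψ'' dx / ∫|ψ|² dx.
Differentiate x²·exp(−β·x) with the product rule; every integrand then reduces to terms xʲ·e^(−2βx) on [0, ∞), with ∫₀^∞ xʲ·e^(−2βx) dx = j!/(2β)^(j+1).
State is unnormalized: ∫|ψ|² dx = 0.0010671, and ∫ψ*·(−ħ² ψ'') dx = 0.0048957, so ⟨p²⟩ = 0.0048957 / 0.0010671.
⟨p²⟩ = 4.5880.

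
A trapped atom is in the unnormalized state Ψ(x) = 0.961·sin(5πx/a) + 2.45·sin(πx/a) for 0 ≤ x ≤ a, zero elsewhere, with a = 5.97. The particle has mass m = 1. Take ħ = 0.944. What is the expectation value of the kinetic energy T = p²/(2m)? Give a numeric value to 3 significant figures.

0.518

T = −(ħ²/2m) d²/dx², so ⟨T⟩ = −(ħ²/2m) ∫ Ψ*·Ψ'' dx / ∫|Ψ|² dx; with m = 1.
d²/dx² sin(jπx/a) = −(jπ/a)²·sin(jπx/a); on 0 ≤ x ≤ a, ∫sin²(jπx/a) dx = a/2 and ∫sin(jπx/a)·sin(lπx/a) dx = 0 for j ≠ l, so only diagonal terms survive in ∫|Ψ|² and ∫Ψ·Ψ″; ∫Ψ·Ψ′ dx = [Ψ²/2] between the walls = 0.
State is unnormalized: ∫|Ψ|² dx = 20.674, and ∫Ψ*·(−ħ²/2m · Ψ'') dx = 10.714, so ⟨T⟩ = 10.714 / 20.674.
⟨T⟩ = 0.51824.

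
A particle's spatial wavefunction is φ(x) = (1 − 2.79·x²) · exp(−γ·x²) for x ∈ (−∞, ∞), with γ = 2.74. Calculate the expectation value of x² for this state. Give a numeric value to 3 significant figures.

0.0592

⟨x²⟩ = ∫ x²·|φ|² dx / ∫|φ|² dx (integrals over the domain).
Expand each integrand as polynomial × e^(−2γx²) and use ∫x^(2j)·e^(−2γx²) dx = (2j−1)!!/(4γ)^j · √(π/(2γ)), odd powers → 0; here √(π/(2γ)) = 0.75715.
State is unnormalized: ∫|φ|² dx = 0.51886, and ∫φ*·x²·φ dx = 0.030718, so ⟨x²⟩ = 0.030718 / 0.51886.
⟨x²⟩ = 0.059203.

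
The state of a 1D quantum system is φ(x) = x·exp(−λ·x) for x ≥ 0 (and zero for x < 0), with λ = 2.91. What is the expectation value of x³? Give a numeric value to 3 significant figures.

⟨x³⟩ = ∫ x³·|φ|² dx / ∫|φ|² dx (integrals over the domain).
Every integrand reduces to terms xʲ·e^(−2λx) on [0, ∞); use ∫₀^∞ xʲ·e^(−2λx) dx = j!/(2λ)^(j+1).
State is unnormalized: ∫|φ|² dx = 0.010145, and ∫φ*·x³·φ dx = 0.0030878, so ⟨x³⟩ = 0.0030878 / 0.010145.
⟨x³⟩ = 0.30436.

0.304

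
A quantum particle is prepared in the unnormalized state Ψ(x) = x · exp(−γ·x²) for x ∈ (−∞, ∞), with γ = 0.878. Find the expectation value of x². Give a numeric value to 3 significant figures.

⟨x²⟩ = ∫ x²·|Ψ|² dx / ∫|Ψ|² dx (integrals over the domain).
Expand each integrand as polynomial × e^(−2γx²) and use ∫x^(2j)·e^(−2γx²) dx = (2j−1)!!/(4γ)^j · √(π/(2γ)), odd powers → 0; here √(π/(2γ)) = 1.3376.
State is unnormalized: ∫|Ψ|² dx = 0.38085, and ∫Ψ*·x²·Ψ dx = 0.32533, so ⟨x²⟩ = 0.32533 / 0.38085.
⟨x²⟩ = 0.85421.

0.854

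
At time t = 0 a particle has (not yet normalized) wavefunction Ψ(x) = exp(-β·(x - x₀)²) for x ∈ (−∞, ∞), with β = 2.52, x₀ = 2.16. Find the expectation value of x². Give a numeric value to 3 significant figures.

4.76

⟨x²⟩ = ∫ x²·|Ψ|² dx / ∫|Ψ|² dx (integrals over the domain).
Gaussian moments (u = x − x₀): ∫u^(2j)·e^(−2βu²) du = (2j−1)!!/(4β)^j · √(π/(2β)), odd powers integrate to 0; here √(π/(2β)) = 0.78951.
State is unnormalized: ∫|Ψ|² dx = 0.78951, and ∫Ψ*·x²·Ψ dx = 3.7619, so ⟨x²⟩ = 3.7619 / 0.78951.
⟨x²⟩ = 4.7648.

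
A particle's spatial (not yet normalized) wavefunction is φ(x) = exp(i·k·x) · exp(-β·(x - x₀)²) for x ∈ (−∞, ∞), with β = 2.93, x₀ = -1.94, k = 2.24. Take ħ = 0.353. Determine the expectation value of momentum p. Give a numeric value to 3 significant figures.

p φ = −iħ dφ/dx; then ⟨p⟩ = ∫ φ*·(pφ) dx / ∫|φ|² dx.
Gaussian moments (u = x − x₀): ∫u^(2j)·e^(−2βu²) du = (2j−1)!!/(4β)^j · √(π/(2β)), odd powers integrate to 0; here √(π/(2β)) = 0.73219. Derivatives: φ′ = (ik − 2βu)·φ, φ″ = ((ik − 2βu)² − 2β)·φ; the odd-in-u pieces drop out.
State is unnormalized: ∫|φ|² dx = 0.73219, and ∫φ*·(−iħ φ') dx = 0.57896, so ⟨p⟩ = 0.57896 / 0.73219.
⟨p⟩ = 0.79072.

0.791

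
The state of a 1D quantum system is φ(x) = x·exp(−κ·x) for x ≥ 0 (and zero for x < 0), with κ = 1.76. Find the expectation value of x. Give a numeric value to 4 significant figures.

⟨x⟩ = ∫ x·|φ|² dx / ∫|φ|² dx (integrals over the domain).
Every integrand reduces to terms xʲ·e^(−2κx) on [0, ∞); use ∫₀^∞ xʲ·e^(−2κx) dx = j!/(2κ)^(j+1).
State is unnormalized: ∫|φ|² dx = 0.045857, and ∫φ*·x·φ dx = 0.039082, so ⟨x⟩ = 0.039082 / 0.045857.
⟨x⟩ = 0.85227.

0.8523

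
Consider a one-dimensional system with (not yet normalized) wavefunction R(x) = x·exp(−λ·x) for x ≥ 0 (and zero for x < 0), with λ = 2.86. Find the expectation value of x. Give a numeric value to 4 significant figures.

⟨x⟩ = ∫ x·|R|² dx / ∫|R|² dx (integrals over the domain).
Every integrand reduces to terms xʲ·e^(−2λx) on [0, ∞); use ∫₀^∞ xʲ·e^(−2λx) dx = j!/(2λ)^(j+1).
State is unnormalized: ∫|R|² dx = 0.010687, and ∫R*·x·R dx = 0.0056049, so ⟨x⟩ = 0.0056049 / 0.010687.
⟨x⟩ = 0.52448.

0.5245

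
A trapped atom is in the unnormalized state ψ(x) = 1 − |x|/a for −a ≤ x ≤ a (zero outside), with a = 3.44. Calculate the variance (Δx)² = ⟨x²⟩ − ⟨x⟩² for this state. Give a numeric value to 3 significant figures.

Compute ⟨x⟩ and ⟨x²⟩ separately, then (Δx)² = ⟨x²⟩ − ⟨x⟩².
ψ is even, so ∫ over [−a, a] = 2∫₀ᵃ with ψ = 1 − x/a there: ∫₀ᵃ (1 − x/a)² dx = a/3, ∫₀ᵃ x²(1 − x/a)² dx = a³/30, ∫₀ᵃ x⁴(1 − x/a)² dx = a⁵/105.
Normalization: ∫|ψ|² dx = 2.2933.
⟨x⟩ = 0.0000 and ⟨x²⟩ = 1.1834.
(Δx)² = 1.1834 − (0.0000)² = 1.1834.

1.18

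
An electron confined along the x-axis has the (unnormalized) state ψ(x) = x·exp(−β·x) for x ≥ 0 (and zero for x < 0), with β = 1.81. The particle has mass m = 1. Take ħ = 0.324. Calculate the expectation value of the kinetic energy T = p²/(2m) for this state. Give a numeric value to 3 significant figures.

T = −(ħ²/2m) d²/dx², so ⟨T⟩ = −(ħ²/2m) ∫ ψ*·ψ'' dx / ∫|ψ|² dx; with m = 1.
Differentiate x·exp(−β·x) with the product rule; every integrand then reduces to terms xʲ·e^(−2βx) on [0, ∞), with ∫₀^∞ xʲ·e^(−2βx) dx = j!/(2β)^(j+1).
State is unnormalized: ∫|ψ|² dx = 0.042160, and ∫ψ*·(−ħ²/2m · ψ'') dx = 0.0072497, so ⟨T⟩ = 0.0072497 / 0.042160.
⟨T⟩ = 0.17196.

0.172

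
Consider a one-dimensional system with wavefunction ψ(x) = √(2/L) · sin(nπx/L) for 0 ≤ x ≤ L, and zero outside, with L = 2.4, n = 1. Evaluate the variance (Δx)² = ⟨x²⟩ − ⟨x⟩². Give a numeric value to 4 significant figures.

0.1882

Compute ⟨x⟩ and ⟨x²⟩ separately, then (Δx)² = ⟨x²⟩ − ⟨x⟩².
With sin²θ = (1 − cos2θ)/2 on 0 ≤ x ≤ L: ∫sin²(nπx/L) dx = L/2, ∫x·sin²(nπx/L) dx = L²/4, ∫x²·sin²(nπx/L) dx = L³·(1/6 − 1/(4n²π²)); higher powers xᵏ the same way, integrating xᵏ·cos(2nπx/L) by parts.
⟨x⟩ = 1.2000 and ⟨x²⟩ = 1.6282.
(Δx)² = 1.6282 − (1.2000)² = 0.18819.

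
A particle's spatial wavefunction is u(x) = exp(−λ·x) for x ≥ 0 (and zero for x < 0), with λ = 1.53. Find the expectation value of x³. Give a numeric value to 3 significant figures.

⟨x³⟩ = ∫ x³·|u|² dx / ∫|u|² dx (integrals over the domain).
Every integrand reduces to terms xʲ·e^(−2λx) on [0, ∞); use ∫₀^∞ xʲ·e^(−2λx) dx = j!/(2λ)^(j+1).
State is unnormalized: ∫|u|² dx = 0.32680, and ∫u*·x³·u dx = 0.068433, so ⟨x³⟩ = 0.068433 / 0.32680.
⟨x³⟩ = 0.20940.

0.209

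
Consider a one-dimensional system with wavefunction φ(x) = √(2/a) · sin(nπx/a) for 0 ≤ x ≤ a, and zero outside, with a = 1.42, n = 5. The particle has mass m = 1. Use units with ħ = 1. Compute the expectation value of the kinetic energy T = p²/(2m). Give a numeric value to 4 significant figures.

61.18

T = −(ħ²/2m) d²/dx², so ⟨T⟩ = −(ħ²/2m) ∫ φ*·φ'' dx; with m = 1.
d/dx sin(nπx/a) = (nπ/a)·cos(nπx/a) and d²/dx² sin(nπx/a) = −(nπ/a)²·sin(nπx/a); on 0 ≤ x ≤ a, ∫sin²(nπx/a) dx = a/2 and ∫sin(nπx/a)·cos(nπx/a) dx = 0.
⟨T⟩ = 61.183.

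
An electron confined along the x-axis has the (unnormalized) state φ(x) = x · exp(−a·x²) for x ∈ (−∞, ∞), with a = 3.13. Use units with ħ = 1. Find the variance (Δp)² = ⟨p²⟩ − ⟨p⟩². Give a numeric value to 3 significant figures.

Compute ⟨p⟩ and ⟨p²⟩ separately; (Δp)² = ⟨p²⟩ − ⟨p⟩².
Expand each integrand as polynomial × e^(−2ax²) and use ∫x^(2j)·e^(−2ax²) dx = (2j−1)!!/(4a)^j · √(π/(2a)), odd powers → 0; here √(π/(2a)) = 0.70842. Differentiate with the product rule, d/dx e^(−ax²) = −2ax·e^(−ax²).
Normalization: ∫|φ|² dx = 0.056583.
⟨p⟩ = 0.0000 and ⟨p²⟩ = 9.3900.
(Δp)² = 9.3900 − (0.0000)² = 9.3900.

9.39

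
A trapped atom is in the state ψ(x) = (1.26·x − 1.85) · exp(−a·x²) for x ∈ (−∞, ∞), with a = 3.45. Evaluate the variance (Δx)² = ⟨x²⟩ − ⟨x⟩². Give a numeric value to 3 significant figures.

0.0681

Compute ⟨x⟩ and ⟨x²⟩ separately, then (Δx)² = ⟨x²⟩ − ⟨x⟩².
Expand each integrand as polynomial × e^(−2ax²) and use ∫x^(2j)·e^(−2ax²) dx = (2j−1)!!/(4a)^j · √(π/(2a)), odd powers → 0; here √(π/(2a)) = 0.67476.
Normalization: ∫|ψ|² dx = 2.3870.
⟨x⟩ = -0.095497 and ⟨x²⟩ = 0.077177.
(Δx)² = 0.077177 − (-0.095497)² = 0.068057.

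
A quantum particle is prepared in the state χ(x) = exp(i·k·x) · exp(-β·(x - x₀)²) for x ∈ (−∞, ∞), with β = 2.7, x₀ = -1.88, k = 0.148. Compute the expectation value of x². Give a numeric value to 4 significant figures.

⟨x²⟩ = ∫ x²·|χ|² dx / ∫|χ|² dx (integrals over the domain).
Gaussian moments (u = x − x₀): ∫u^(2j)·e^(−2βu²) du = (2j−1)!!/(4β)^j · √(π/(2β)), odd powers integrate to 0; here √(π/(2β)) = 0.76274.
State is unnormalized: ∫|χ|² dx = 0.76274, and ∫χ*·x²·χ dx = 2.7665, so ⟨x²⟩ = 2.7665 / 0.76274.
⟨x²⟩ = 3.6270.

3.627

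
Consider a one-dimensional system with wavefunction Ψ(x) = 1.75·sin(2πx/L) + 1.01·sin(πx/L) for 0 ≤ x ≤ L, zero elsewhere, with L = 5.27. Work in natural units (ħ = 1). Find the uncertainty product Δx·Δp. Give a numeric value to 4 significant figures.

1.087

Δx = √(⟨x²⟩−⟨x⟩²), Δp = √(⟨p²⟩−⟨p⟩²).
On 0 ≤ x ≤ L (j ≠ l): ∫sin²(jπx/L) dx = L/2, ∫sin(jπx/L)·sin(lπx/L) dx = 0; diagonal moments ∫x·sin²(jπx/L) dx = L²/4, ∫x²·sin²(jπx/L) dx = L³·(1/6 − 1/(4j²π²)); cross terms ∫x·sin(jπx/L)·sin(lπx/L) dx = 0 for j + l even and −4jlL²/(π²(j² − l²)²) for j + l odd, ∫x²·sin(jπx/L)·sin(lπx/L) dx = (−1)^(j+l)·4jlL³/(π²(j² − l²)²); higher powers the same way via product-to-sum and parts. d²/dx² sin(jπx/L) = −(jπ/L)²·sin(jπx/L); on 0 ≤ x ≤ L, ∫sin²(jπx/L) dx = L/2 and ∫sin(jπx/L)·sin(lπx/L) dx = 0 for j ≠ l, so only diagonal terms survive in ∫|Ψ|² and ∫Ψ·Ψ″; ∫Ψ·Ψ′ dx = [Ψ²/2] between the walls = 0.
Normalization: ∫|Ψ|² dx = 10.758.
⟨x⟩ = 1.8131, ⟨x²⟩ = 4.3106 ⇒ Δx = 1.0116.
⟨p⟩ = 0.0000, ⟨p²⟩ = 1.1551 ⇒ Δp = 1.0748.
Δx·Δp = 1.0873.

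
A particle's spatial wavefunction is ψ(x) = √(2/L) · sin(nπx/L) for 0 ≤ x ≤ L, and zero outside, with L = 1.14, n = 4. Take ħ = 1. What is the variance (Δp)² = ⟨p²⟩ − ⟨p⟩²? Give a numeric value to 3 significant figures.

Compute ⟨p⟩ and ⟨p²⟩ separately; (Δp)² = ⟨p²⟩ − ⟨p⟩².
d/dx sin(nπx/L) = (nπ/L)·cos(nπx/L) and d²/dx² sin(nπx/L) = −(nπ/L)²·sin(nπx/L); on 0 ≤ x ≤ L, ∫sin²(nπx/L) dx = L/2 and ∫sin(nπx/L)·cos(nπx/L) dx = 0.
⟨p⟩ = 0.0000 and ⟨p²⟩ = 121.51.
(Δp)² = 121.51 − (0.0000)² = 121.51.

122.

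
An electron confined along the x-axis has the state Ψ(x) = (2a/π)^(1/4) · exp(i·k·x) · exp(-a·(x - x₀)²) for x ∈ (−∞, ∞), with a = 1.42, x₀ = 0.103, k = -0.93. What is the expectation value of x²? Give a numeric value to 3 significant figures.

0.187

⟨x²⟩ = ∫ x²·|Ψ|² dx (integrals over the domain).
Gaussian moments (u = x − x₀): ∫u^(2j)·e^(−2au²) du = (2j−1)!!/(4a)^j · √(π/(2a)), odd powers integrate to 0; here √(π/(2a)) = 1.0518.
⟨x²⟩ = 0.18667.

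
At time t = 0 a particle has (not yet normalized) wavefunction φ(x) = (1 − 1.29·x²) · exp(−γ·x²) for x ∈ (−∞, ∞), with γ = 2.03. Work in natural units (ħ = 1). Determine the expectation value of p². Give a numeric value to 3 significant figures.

4.00

p² φ = −ħ² d²φ/dx²; ⟨p²⟩ = −ħ² ∫ φ*·φ'' dx / ∫|φ|² dx.
Expand each integrand as polynomial × e^(−2γx²) and use ∫x^(2j)·e^(−2γx²) dx = (2j−1)!!/(4γ)^j · √(π/(2γ)), odd powers → 0; here √(π/(2γ)) = 0.87965. Differentiate with the product rule, d/dx e^(−γx²) = −2γx·e^(−γx²).
State is unnormalized: ∫|φ|² dx = 0.66676, and ∫φ*·(−ħ² φ'') dx = 2.6686, so ⟨p²⟩ = 2.6686 / 0.66676.
⟨p²⟩ = 4.0023.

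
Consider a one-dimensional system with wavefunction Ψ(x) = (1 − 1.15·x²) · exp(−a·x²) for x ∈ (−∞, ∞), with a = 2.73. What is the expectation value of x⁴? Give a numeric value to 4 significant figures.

⟨x⁴⟩ = ∫ x⁴·|Ψ|² dx / ∫|Ψ|² dx (integrals over the domain).
Expand each integrand as polynomial × e^(−2ax²) and use ∫x^(2j)·e^(−2ax²) dx = (2j−1)!!/(4a)^j · √(π/(2a)), odd powers → 0; here √(π/(2a)) = 0.75854.
State is unnormalized: ∫|Ψ|² dx = 0.62401, and ∫Ψ*·x⁴·Ψ dx = 0.0063939, so ⟨x⁴⟩ = 0.0063939 / 0.62401.
⟨x⁴⟩ = 0.010246.

0.01025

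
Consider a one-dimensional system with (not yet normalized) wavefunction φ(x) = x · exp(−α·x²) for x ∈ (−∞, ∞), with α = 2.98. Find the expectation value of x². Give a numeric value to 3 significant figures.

0.252

⟨x²⟩ = ∫ x²·|φ|² dx / ∫|φ|² dx (integrals over the domain).
Expand each integrand as polynomial × e^(−2αx²) and use ∫x^(2j)·e^(−2αx²) dx = (2j−1)!!/(4α)^j · √(π/(2α)), odd powers → 0; here √(π/(2α)) = 0.72603.
State is unnormalized: ∫|φ|² dx = 0.060908, and ∫φ*·x²·φ dx = 0.015329, so ⟨x²⟩ = 0.015329 / 0.060908.
⟨x²⟩ = 0.25168.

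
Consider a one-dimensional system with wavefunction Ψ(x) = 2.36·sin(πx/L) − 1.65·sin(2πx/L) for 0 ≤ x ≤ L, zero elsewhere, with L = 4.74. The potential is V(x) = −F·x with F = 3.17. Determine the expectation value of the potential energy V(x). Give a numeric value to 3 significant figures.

-10.1

⟨V⟩ = ∫ V(x)·|Ψ|² dx / ∫|Ψ|² dx.
On 0 ≤ x ≤ L (j ≠ l): ∫sin²(jπx/L) dx = L/2, ∫sin(jπx/L)·sin(lπx/L) dx = 0; diagonal moments ∫x·sin²(jπx/L) dx = L²/4, ∫x²·sin²(jπx/L) dx = L³·(1/6 − 1/(4j²π²)); cross terms ∫x·sin(jπx/L)·sin(lπx/L) dx = 0 for j + l even and −4jlL²/(π²(j² − l²)²) for j + l odd, ∫x²·sin(jπx/L)·sin(lπx/L) dx = (−1)^(j+l)·4jlL³/(π²(j² − l²)²); higher powers the same way via product-to-sum and parts.
State is unnormalized: ∫|Ψ|² dx = 19.652, and ∫Ψ*·V(x)·Ψ dx = -197.60, so ⟨V⟩ = -197.60 / 19.652.
⟨V⟩ = -10.055.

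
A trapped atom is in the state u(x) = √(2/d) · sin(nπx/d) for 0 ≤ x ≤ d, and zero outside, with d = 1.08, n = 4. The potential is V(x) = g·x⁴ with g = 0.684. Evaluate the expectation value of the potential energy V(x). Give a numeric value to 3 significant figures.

⟨V⟩ = ∫ V(x)·|u|² dx.
With sin²θ = (1 − cos2θ)/2 on 0 ≤ x ≤ d: ∫sin²(nπx/d) dx = d/2, ∫x·sin²(nπx/d) dx = d²/4, ∫x²·sin²(nπx/d) dx = d³·(1/6 − 1/(4n²π²)); higher powers xᵏ the same way, integrating xᵏ·cos(2nπx/d) by parts.
⟨V⟩ = 0.18028.

0.180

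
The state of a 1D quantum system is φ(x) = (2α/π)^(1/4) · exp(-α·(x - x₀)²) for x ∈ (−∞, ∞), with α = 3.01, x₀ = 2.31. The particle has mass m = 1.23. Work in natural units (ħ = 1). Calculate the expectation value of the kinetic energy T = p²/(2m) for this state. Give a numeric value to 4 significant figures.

T = −(ħ²/2m) d²/dx², so ⟨T⟩ = −(ħ²/2m) ∫ φ*·φ'' dx; with m = 1.23.
Gaussian moments (u = x − x₀): ∫u^(2j)·e^(−2αu²) du = (2j−1)!!/(4α)^j · √(π/(2α)), odd powers integrate to 0; here √(π/(2α)) = 0.72240. Derivatives: d/dx e^(−αu²) = −2αu·e^(−αu²), d²/dx² e^(−αu²) = (4α²u² − 2α)·e^(−αu²).
⟨T⟩ = 1.2236.

1.224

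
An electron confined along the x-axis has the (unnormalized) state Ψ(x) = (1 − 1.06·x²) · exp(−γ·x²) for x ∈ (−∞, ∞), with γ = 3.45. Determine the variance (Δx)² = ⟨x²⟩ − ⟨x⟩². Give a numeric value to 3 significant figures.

0.0526

Compute ⟨x⟩ and ⟨x²⟩ separately, then (Δx)² = ⟨x²⟩ − ⟨x⟩².
Expand each integrand as polynomial × e^(−2γx²) and use ∫x^(2j)·e^(−2γx²) dx = (2j−1)!!/(4γ)^j · √(π/(2γ)), odd powers → 0; here √(π/(2γ)) = 0.67476.
Normalization: ∫|Ψ|² dx = 0.58305.
⟨x⟩ = 0.0000 and ⟨x²⟩ = 0.052635.
(Δx)² = 0.052635 − (0.0000)² = 0.052635.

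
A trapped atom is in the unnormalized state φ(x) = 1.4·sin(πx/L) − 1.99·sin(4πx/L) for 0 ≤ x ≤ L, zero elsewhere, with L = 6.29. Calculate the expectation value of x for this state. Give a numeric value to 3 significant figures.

⟨x⟩ = ∫ x·|φ|² dx / ∫|φ|² dx (integrals over the domain).
On 0 ≤ x ≤ L (j ≠ l): ∫sin²(jπx/L) dx = L/2, ∫sin(jπx/L)·sin(lπx/L) dx = 0; diagonal moments ∫x·sin²(jπx/L) dx = L²/4, ∫x²·sin²(jπx/L) dx = L³·(1/6 − 1/(4j²π²)); cross terms ∫x·sin(jπx/L)·sin(lπx/L) dx = 0 for j + l even and −4jlL²/(π²(j² − l²)²) for j + l odd, ∫x²·sin(jπx/L)·sin(lπx/L) dx = (−1)^(j+l)·4jlL³/(π²(j² − l²)²); higher powers the same way via product-to-sum and parts.
State is unnormalized: ∫|φ|² dx = 18.619, and ∫φ*·x·φ dx = 60.144, so ⟨x⟩ = 60.144 / 18.619.
⟨x⟩ = 3.2303.

3.23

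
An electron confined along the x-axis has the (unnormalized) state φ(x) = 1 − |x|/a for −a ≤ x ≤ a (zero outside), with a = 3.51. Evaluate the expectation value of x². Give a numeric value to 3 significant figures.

⟨x²⟩ = ∫ x²·|φ|² dx / ∫|φ|² dx (integrals over the domain).
φ is even, so ∫ over [−a, a] = 2∫₀ᵃ with φ = 1 − x/a there: ∫₀ᵃ (1 − x/a)² dx = a/3, ∫₀ᵃ x²(1 − x/a)² dx = a³/30, ∫₀ᵃ x⁴(1 − x/a)² dx = a⁵/105.
State is unnormalized: ∫|φ|² dx = 2.3400, and ∫φ*·x²·φ dx = 2.8829, so ⟨x²⟩ = 2.8829 / 2.3400.
⟨x²⟩ = 1.2320.

1.23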